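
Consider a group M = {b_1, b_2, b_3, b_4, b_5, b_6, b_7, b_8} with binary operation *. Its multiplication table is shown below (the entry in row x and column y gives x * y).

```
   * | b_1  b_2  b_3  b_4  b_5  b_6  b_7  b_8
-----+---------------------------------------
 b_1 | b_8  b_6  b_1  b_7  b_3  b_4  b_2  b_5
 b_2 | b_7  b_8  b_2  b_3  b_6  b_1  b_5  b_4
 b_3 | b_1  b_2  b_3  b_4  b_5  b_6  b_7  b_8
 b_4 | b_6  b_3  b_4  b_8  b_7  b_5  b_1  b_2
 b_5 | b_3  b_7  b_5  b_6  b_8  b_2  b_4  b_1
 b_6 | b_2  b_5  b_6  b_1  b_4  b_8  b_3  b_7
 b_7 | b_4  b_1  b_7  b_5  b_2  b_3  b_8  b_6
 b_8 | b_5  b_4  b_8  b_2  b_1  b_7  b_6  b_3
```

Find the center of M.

{b_3, b_8}

An element z is central iff its row equals its column in the table.
For b_7: b_7 * b_2 = b_1 ≠ b_5 = b_2 * b_7, so b_7 ∉ Z.
Checking each element this way leaves Z(M) = {b_3, b_8}.
(Structurally, M here is isomorphic to the quaternion group Q_8.)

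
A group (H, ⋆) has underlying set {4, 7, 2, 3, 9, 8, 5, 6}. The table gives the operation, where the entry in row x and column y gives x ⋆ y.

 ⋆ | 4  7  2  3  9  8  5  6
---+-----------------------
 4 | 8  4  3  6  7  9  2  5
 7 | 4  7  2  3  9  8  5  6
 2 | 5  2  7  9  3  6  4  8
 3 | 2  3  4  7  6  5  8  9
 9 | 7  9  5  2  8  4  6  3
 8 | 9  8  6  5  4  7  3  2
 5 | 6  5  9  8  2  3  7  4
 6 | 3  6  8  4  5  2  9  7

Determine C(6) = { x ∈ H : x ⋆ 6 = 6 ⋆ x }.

Compare row 6 with column 6 entry by entry.
8 ⋆ 6 = 2 = 6 ⋆ 8, so 8 commutes with 6.
3 ⋆ 6 = 9 but 6 ⋆ 3 = 4, so 3 does not.
Collecting the elements that commute with 6: C(6) = {2, 6, 7, 8}.
(Structurally, H here is isomorphic to the dihedral group D_4.)

{2, 6, 7, 8}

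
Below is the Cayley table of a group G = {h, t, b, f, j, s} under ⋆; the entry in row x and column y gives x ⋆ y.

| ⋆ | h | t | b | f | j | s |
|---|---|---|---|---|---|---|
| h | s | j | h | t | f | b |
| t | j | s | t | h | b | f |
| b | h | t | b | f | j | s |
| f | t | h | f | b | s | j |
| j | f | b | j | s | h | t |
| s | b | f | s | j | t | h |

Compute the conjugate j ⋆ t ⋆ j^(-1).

The identity is b. In row j, the entry b sits in column t, so j^(-1) = t.
j ⋆ t = b
b ⋆ t = t

t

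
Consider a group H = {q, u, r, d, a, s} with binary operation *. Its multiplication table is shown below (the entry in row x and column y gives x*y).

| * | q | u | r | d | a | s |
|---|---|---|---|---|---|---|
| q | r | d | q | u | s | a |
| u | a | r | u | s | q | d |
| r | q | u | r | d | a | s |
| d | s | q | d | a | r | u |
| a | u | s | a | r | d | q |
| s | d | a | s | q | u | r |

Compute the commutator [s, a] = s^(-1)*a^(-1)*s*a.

d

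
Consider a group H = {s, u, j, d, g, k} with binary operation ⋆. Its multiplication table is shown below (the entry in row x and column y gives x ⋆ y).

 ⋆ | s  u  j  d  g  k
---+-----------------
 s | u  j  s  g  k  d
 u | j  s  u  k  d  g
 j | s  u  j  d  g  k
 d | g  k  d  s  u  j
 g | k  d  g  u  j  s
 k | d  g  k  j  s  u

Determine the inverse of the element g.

g

First locate the identity: row j matches the header, so j is the identity.
Scan row g for j: g ⋆ g = j. Hence g^(-1) = g.
(Structurally, H here is isomorphic to the cyclic group Z_6.)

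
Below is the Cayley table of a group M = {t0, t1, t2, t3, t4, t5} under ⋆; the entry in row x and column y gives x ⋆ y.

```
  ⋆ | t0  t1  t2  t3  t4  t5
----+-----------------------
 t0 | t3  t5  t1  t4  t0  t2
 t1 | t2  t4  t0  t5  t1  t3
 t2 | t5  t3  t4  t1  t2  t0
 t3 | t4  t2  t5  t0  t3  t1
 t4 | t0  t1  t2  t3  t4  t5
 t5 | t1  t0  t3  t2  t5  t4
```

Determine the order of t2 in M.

The identity element is t4 (its row matches the header).
t2^1 = t2
t2^2 = t2 ⋆ t2 = t4
The first power of t2 equal to the identity is t2^2, so ord(t2) = 2.

2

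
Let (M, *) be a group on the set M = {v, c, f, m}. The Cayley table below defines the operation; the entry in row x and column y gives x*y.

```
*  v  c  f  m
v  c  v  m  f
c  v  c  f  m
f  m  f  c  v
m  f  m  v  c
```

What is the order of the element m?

The identity element is c (its row matches the header).
m^1 = m
m^2 = m*m = c
The first power of m equal to the identity is m^2, so ord(m) = 2.

2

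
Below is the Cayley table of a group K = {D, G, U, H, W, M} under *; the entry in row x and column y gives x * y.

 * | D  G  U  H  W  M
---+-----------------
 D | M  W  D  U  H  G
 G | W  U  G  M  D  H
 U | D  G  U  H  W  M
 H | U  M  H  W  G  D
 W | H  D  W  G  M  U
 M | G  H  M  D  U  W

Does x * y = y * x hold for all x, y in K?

Check whether the table is symmetric across its main diagonal.
Every entry (row x, col y) equals the entry (row y, col x), so K is abelian.

Yes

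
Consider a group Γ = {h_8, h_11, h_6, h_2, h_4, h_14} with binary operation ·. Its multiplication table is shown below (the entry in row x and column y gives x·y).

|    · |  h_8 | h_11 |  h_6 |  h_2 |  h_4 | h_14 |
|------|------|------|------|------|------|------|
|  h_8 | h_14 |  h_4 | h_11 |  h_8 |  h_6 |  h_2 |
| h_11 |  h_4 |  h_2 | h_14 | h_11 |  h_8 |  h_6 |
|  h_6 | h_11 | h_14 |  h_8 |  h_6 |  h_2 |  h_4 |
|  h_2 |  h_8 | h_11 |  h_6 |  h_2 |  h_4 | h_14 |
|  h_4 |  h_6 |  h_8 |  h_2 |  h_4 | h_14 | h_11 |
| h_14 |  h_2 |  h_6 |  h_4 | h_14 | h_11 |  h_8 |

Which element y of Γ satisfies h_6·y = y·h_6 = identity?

h_4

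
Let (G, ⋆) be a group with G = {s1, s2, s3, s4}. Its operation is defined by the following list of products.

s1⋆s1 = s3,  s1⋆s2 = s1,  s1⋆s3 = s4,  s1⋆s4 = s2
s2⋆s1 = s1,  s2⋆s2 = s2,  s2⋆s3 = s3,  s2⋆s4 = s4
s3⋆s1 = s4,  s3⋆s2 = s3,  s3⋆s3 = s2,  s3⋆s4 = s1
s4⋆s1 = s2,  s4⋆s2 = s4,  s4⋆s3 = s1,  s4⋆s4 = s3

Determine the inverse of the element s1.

s4

First locate the identity: row s2 matches the header, so s2 is the identity.
Scan row s1 for s2: s1 ⋆ s4 = s2. Hence s1^(-1) = s4.
(Structurally, G here is isomorphic to the cyclic group Z_4.)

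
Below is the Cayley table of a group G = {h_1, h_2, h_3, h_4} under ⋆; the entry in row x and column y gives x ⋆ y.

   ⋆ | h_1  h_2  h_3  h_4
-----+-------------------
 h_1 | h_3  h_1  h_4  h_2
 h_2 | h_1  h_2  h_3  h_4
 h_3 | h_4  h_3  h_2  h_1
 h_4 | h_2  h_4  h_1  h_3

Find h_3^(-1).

h_3

First locate the identity: row h_2 matches the header, so h_2 is the identity.
Scan row h_3 for h_2: h_3 ⋆ h_3 = h_2. Hence h_3^(-1) = h_3.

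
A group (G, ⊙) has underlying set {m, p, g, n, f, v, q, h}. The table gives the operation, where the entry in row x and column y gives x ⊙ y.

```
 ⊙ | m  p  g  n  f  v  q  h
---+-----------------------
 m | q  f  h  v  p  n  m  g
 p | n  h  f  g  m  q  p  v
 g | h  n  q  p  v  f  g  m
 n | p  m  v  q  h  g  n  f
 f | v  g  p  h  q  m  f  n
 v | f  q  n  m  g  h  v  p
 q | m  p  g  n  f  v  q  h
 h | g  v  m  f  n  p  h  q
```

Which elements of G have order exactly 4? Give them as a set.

{p, v}

Identity is q. Compute the order of each non-identity element by repeated multiplication:
  m: m → q  (order 2)
  p: p → h → v → q  (order 4)
  g: g → q  (order 2)
  n: n → q  (order 2)
  f: f → q  (order 2)
  v: v → h → p → q  (order 4)
  h: h → q  (order 2)
Elements of order 4: {p, v}.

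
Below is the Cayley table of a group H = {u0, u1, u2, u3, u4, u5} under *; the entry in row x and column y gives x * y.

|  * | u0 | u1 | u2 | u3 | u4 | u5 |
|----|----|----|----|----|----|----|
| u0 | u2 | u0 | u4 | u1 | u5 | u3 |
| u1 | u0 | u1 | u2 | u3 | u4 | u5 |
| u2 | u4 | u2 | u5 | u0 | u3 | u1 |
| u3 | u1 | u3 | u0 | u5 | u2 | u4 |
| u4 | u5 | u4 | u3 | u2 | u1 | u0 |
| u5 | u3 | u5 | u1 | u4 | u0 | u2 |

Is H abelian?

Yes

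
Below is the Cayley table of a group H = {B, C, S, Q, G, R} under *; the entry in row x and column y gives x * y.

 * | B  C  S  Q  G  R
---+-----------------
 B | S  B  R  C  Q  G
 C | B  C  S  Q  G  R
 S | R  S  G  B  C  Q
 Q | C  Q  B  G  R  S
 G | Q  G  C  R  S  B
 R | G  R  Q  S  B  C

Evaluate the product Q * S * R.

G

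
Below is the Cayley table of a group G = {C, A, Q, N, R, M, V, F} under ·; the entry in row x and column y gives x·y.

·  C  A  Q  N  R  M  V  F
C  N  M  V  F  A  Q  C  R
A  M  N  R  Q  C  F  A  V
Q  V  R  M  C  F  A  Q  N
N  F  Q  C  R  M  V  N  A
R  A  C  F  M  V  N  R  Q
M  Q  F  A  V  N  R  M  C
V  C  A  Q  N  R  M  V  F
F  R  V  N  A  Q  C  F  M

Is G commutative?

Yes

Check whether the table is symmetric across its main diagonal.
Every entry (row x, col y) equals the entry (row y, col x), so G is abelian.
(In fact G ≅ the cyclic group Z_8.)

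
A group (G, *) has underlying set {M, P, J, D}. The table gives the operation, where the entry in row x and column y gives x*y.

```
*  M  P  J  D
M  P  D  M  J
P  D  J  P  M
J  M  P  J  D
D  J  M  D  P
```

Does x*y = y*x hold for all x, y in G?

Check whether the table is symmetric across its main diagonal.
Every entry (row x, col y) equals the entry (row y, col x), so G is abelian.
(In fact G ≅ the cyclic group Z_4.)

Yes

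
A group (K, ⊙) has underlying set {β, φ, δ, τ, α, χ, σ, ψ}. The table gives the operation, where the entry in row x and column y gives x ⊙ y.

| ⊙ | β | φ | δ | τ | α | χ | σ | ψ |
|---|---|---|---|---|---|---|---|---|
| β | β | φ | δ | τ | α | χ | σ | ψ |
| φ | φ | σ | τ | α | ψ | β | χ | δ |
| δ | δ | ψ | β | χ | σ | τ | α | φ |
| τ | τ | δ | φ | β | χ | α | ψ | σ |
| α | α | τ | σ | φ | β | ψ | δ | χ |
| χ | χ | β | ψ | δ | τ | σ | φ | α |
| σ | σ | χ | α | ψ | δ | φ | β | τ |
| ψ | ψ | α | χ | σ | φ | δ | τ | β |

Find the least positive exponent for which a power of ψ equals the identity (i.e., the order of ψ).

The identity element is β (its row matches the header).
ψ^1 = ψ
ψ^2 = ψ ⊙ ψ = β
The first power of ψ equal to the identity is ψ^2, so ord(ψ) = 2.
(Structurally, K here is isomorphic to the dihedral group D_4.)

2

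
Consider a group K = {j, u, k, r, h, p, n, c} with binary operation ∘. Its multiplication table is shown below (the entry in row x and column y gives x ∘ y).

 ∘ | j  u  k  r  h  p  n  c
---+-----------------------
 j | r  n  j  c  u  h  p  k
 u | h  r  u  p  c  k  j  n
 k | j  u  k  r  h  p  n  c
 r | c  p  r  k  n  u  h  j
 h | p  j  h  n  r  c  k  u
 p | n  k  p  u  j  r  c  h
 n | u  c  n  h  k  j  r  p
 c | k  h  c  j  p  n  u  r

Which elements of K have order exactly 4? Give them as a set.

{c, h, j, n, p, u}

Identity is k. Compute the order of each non-identity element by repeated multiplication:
  j: j → r → c → k  (order 4)
  u: u → r → p → k  (order 4)
  r: r → k  (order 2)
  h: h → r → n → k  (order 4)
  p: p → r → u → k  (order 4)
  n: n → r → h → k  (order 4)
  c: c → r → j → k  (order 4)
Elements of order 4: {c, h, j, n, p, u}.
(Structurally, K here is isomorphic to the quaternion group Q_8.)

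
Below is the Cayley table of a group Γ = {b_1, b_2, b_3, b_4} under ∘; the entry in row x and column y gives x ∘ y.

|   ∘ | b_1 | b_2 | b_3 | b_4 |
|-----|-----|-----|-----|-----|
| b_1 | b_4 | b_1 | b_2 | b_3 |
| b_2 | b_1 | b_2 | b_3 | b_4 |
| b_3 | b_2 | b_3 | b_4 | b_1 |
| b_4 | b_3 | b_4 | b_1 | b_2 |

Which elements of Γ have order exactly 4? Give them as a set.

{b_1, b_3}

Identity is b_2. Compute the order of each non-identity element by repeated multiplication:
  b_1: b_1 → b_4 → b_3 → b_2  (order 4)
  b_3: b_3 → b_4 → b_1 → b_2  (order 4)
  b_4: b_4 → b_2  (order 2)
Elements of order 4: {b_1, b_3}.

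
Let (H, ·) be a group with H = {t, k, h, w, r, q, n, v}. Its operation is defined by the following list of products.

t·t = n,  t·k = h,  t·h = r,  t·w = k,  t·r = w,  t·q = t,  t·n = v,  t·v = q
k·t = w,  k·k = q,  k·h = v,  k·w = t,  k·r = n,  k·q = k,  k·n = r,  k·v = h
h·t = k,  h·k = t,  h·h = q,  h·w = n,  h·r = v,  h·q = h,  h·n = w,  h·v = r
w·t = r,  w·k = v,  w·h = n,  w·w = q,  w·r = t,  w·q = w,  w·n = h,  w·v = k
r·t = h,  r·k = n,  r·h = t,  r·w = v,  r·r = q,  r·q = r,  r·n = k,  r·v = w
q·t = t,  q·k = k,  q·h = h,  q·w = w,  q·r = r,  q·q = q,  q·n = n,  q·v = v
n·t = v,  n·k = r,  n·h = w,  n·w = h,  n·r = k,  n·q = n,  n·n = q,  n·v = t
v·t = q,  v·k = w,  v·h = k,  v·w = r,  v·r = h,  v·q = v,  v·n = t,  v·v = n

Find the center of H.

An element z is central iff its row equals its column in the table.
For k: k·v = h ≠ w = v·k, so k ∉ Z.
Checking each element this way leaves Z(H) = {n, q}.

{n, q}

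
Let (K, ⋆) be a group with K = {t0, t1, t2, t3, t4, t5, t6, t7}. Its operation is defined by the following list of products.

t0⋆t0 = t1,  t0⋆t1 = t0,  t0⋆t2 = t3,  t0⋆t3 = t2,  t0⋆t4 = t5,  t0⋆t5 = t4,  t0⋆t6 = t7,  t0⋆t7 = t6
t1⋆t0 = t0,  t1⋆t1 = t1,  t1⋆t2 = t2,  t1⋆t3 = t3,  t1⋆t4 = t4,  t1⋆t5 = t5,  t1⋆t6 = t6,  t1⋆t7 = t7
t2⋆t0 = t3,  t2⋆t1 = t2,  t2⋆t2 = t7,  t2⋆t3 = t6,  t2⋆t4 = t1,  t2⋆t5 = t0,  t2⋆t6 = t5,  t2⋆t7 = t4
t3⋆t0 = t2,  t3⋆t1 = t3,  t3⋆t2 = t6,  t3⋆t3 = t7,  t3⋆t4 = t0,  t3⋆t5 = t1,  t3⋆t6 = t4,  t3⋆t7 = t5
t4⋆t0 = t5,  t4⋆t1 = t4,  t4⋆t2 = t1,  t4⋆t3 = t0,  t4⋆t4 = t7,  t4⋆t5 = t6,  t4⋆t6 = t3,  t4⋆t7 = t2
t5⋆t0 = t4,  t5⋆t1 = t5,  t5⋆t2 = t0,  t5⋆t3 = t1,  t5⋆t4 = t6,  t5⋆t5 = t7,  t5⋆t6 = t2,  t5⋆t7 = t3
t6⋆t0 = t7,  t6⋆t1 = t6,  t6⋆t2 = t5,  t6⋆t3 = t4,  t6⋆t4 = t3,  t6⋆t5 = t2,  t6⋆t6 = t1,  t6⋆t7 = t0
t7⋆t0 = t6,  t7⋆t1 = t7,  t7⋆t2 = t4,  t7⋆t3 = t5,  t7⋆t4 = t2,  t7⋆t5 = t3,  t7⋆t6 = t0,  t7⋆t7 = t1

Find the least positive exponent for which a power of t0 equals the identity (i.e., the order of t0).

The identity element is t1 (its row matches the header).
t0^1 = t0
t0^2 = t0 ⋆ t0 = t1
The first power of t0 equal to the identity is t0^2, so ord(t0) = 2.

2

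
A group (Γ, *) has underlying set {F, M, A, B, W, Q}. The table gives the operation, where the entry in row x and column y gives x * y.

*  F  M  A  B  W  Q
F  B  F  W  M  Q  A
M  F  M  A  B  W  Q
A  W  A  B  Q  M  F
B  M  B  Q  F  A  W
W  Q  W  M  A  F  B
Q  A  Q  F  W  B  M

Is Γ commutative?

Yes

Check whether the table is symmetric across its main diagonal.
Every entry (row x, col y) equals the entry (row y, col x), so Γ is abelian.
(In fact Γ ≅ the cyclic group Z_6.)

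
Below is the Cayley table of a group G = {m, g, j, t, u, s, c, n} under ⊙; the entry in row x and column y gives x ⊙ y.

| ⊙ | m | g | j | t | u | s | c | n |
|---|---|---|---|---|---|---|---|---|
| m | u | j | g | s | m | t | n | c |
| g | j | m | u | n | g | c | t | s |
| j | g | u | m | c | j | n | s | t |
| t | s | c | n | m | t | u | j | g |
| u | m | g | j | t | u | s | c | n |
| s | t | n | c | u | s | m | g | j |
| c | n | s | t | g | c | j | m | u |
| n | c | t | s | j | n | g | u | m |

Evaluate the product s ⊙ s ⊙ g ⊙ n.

t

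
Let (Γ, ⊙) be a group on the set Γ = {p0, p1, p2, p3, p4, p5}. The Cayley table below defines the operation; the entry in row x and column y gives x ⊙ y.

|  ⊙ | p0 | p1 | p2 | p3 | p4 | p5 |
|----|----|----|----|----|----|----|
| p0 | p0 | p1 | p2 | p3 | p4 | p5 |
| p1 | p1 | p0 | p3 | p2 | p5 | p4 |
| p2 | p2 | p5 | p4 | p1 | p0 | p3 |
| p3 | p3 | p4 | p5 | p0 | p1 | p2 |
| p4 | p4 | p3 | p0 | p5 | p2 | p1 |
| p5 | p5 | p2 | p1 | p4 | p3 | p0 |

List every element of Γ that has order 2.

Identity is p0. Compute the order of each non-identity element by repeated multiplication:
  p1: p1 → p0  (order 2)
  p2: p2 → p4 → p0  (order 3)
  p3: p3 → p0  (order 2)
  p4: p4 → p2 → p0  (order 3)
  p5: p5 → p0  (order 2)
Elements of order 2: {p1, p3, p5}.

{p1, p3, p5}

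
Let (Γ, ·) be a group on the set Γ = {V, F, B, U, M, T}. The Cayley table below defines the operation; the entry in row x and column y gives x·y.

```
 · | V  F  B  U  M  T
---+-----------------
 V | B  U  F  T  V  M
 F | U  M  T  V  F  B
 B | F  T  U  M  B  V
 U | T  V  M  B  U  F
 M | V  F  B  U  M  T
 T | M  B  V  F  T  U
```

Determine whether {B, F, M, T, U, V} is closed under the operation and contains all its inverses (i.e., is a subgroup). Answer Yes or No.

Yes

{B, F, M, T, U, V} contains the identity M.
Checking products: every product of two elements of {B, F, M, T, U, V} (read from the table) lies in {B, F, M, T, U, V}, so the set is closed.
In a finite group, a nonempty closed subset is a subgroup. So {B, F, M, T, U, V} ≤ Γ.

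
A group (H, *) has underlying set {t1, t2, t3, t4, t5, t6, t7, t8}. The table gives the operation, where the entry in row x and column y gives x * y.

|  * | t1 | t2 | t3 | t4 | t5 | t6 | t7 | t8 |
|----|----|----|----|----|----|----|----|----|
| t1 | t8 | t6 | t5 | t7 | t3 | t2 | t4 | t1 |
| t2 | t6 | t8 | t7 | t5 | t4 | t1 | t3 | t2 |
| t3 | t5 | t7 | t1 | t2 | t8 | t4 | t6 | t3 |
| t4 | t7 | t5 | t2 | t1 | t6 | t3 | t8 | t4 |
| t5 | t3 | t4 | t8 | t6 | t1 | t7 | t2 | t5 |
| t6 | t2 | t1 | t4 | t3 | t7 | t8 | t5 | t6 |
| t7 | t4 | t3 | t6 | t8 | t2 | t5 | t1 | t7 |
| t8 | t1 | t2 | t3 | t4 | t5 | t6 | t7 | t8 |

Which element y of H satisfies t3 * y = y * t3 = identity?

t5

First locate the identity: row t8 matches the header, so t8 is the identity.
Scan row t3 for t8: t3 * t5 = t8. Hence t3^(-1) = t5.
(Structurally, H here is isomorphic to Z_2 x Z_4.)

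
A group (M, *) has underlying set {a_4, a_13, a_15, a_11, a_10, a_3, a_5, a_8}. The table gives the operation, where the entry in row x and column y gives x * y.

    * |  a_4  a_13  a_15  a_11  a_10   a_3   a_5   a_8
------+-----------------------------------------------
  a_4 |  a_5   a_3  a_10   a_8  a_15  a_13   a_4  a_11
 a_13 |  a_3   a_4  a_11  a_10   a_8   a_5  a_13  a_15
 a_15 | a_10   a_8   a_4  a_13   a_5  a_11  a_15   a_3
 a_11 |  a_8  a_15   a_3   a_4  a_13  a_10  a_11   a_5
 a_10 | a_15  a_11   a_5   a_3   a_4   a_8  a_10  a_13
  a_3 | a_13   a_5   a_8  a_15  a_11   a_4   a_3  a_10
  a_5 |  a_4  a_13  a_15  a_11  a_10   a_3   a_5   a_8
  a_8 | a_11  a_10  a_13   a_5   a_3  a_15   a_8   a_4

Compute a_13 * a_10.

a_8

Read row a_13, column a_10: a_13 * a_10 = a_8.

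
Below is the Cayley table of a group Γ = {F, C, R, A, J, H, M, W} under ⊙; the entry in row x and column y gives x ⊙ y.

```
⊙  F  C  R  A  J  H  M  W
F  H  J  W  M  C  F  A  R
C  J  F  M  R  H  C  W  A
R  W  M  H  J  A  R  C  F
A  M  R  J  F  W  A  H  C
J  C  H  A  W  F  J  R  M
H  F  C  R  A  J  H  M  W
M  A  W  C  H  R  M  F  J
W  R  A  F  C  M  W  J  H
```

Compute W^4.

W^1 = W
W^2 = W ⊙ W = H
W^3 = H ⊙ W = W
W^4 = W ⊙ W = H

H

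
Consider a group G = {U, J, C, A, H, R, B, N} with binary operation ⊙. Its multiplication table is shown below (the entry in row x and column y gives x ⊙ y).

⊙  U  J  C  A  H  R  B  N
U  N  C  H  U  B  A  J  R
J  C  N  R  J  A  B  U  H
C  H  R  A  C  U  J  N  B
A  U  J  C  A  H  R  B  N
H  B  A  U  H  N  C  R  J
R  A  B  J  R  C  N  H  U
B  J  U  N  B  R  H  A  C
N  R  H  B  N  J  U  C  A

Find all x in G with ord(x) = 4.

Identity is A. Compute the order of each non-identity element by repeated multiplication:
  U: U → N → R → A  (order 4)
  J: J → N → H → A  (order 4)
  C: C → A  (order 2)
  H: H → N → J → A  (order 4)
  R: R → N → U → A  (order 4)
  B: B → A  (order 2)
  N: N → A  (order 2)
Elements of order 4: {H, J, R, U}.
(Structurally, G here is isomorphic to Z_2 x Z_4.)

{H, J, R, U}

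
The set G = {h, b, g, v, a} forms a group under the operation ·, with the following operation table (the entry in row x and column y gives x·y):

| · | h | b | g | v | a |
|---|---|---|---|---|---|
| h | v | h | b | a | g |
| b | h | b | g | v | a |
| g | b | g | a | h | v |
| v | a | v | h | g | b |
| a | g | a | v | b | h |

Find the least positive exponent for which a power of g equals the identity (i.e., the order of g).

5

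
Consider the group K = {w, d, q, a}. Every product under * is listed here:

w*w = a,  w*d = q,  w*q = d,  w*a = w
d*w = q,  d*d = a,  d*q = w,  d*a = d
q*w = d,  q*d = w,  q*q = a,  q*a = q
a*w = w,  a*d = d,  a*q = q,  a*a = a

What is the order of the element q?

The identity element is a (its row matches the header).
q^1 = q
q^2 = q * q = a
The first power of q equal to the identity is q^2, so ord(q) = 2.
(Structurally, K here is isomorphic to the Klein four-group V_4.)

2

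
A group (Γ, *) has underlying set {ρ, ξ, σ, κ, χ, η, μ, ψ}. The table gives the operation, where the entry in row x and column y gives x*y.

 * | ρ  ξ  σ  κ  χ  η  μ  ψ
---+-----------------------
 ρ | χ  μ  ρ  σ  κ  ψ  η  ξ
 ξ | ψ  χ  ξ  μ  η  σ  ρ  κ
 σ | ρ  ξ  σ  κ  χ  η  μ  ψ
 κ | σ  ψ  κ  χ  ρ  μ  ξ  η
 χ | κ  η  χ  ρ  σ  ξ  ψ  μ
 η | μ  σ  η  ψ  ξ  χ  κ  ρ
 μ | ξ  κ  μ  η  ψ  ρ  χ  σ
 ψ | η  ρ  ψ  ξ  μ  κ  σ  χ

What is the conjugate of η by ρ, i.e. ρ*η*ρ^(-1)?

The identity is σ. In row ρ, the entry σ sits in column κ, so ρ^(-1) = κ.
ρ*η = ψ
ψ*κ = ξ

ξ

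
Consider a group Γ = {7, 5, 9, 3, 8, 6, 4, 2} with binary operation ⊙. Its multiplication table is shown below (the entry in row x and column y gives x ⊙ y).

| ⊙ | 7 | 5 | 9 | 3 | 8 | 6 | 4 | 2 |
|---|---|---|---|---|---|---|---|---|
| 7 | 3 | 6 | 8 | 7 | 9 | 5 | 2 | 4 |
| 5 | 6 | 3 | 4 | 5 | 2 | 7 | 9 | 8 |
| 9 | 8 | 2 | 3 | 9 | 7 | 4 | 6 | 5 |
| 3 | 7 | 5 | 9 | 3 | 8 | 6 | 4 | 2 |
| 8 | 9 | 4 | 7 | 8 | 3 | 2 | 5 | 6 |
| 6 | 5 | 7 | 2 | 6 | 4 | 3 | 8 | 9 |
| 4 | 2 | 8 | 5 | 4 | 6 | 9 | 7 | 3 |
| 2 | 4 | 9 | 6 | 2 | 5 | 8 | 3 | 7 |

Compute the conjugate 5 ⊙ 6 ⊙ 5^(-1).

The identity is 3. In row 5, the entry 3 sits in column 5, so 5^(-1) = 5.
5 ⊙ 6 = 7
7 ⊙ 5 = 6

6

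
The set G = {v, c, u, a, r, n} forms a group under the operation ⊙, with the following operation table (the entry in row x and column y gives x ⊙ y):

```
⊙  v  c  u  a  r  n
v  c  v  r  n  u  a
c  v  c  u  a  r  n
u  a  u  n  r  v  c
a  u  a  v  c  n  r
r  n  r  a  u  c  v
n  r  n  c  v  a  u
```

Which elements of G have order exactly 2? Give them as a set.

Identity is c. Compute the order of each non-identity element by repeated multiplication:
  v: v → c  (order 2)
  u: u → n → c  (order 3)
  a: a → c  (order 2)
  r: r → c  (order 2)
  n: n → u → c  (order 3)
Elements of order 2: {a, r, v}.

{a, r, v}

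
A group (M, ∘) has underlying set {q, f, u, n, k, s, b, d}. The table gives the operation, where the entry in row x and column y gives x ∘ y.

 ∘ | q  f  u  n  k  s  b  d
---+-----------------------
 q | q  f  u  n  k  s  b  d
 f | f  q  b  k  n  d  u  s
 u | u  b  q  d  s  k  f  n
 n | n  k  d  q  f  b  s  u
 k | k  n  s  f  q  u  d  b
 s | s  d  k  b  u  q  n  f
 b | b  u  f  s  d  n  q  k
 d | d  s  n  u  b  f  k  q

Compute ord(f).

2

The identity element is q (its row matches the header).
f^1 = f
f^2 = f ∘ f = q
The first power of f equal to the identity is f^2, so ord(f) = 2.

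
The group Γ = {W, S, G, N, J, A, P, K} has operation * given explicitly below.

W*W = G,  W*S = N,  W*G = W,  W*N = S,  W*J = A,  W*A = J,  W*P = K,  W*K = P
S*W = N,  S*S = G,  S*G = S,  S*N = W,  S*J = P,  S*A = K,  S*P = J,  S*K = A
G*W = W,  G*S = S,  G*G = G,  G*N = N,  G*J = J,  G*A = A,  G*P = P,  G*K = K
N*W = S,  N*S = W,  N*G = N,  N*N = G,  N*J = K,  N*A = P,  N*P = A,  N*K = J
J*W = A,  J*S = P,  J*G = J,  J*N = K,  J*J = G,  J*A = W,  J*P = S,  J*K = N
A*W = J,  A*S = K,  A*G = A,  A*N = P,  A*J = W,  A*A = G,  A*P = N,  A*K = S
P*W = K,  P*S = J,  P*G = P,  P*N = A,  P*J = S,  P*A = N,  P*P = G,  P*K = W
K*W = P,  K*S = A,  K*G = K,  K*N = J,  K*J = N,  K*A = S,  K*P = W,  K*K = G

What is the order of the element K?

2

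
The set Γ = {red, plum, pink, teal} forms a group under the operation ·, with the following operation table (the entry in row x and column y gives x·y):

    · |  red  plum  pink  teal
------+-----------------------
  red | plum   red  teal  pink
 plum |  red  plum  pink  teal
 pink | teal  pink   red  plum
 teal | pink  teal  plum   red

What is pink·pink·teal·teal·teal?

teal

pink·pink = red
red·teal = pink
pink·teal = plum
plum·teal = teal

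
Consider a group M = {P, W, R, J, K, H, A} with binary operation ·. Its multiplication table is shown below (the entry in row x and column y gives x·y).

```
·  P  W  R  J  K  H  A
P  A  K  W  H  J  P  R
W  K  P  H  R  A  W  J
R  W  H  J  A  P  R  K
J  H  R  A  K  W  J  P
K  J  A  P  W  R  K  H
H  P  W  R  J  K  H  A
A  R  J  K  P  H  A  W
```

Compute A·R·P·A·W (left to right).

K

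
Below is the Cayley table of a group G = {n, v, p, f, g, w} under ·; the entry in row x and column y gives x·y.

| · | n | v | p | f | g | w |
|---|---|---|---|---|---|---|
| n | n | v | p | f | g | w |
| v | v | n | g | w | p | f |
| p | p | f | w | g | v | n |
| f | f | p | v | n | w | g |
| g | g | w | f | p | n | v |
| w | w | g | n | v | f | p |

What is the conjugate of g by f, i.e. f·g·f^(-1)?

v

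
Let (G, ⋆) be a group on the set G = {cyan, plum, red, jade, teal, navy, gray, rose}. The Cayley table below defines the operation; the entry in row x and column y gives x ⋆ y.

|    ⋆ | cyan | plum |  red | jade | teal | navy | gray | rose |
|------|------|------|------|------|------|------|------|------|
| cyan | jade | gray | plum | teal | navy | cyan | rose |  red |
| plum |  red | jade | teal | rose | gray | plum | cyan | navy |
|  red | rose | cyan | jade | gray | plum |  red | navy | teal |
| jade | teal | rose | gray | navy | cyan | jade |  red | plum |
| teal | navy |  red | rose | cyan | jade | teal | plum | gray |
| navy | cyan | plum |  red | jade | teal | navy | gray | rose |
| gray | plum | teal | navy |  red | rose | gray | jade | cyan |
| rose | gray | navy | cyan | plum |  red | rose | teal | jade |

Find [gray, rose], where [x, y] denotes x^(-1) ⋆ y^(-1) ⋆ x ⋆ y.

jade

Identity is navy; from the table gray^(-1) = red and rose^(-1) = plum.
red ⋆ plum = cyan
cyan ⋆ gray = rose
rose ⋆ rose = jade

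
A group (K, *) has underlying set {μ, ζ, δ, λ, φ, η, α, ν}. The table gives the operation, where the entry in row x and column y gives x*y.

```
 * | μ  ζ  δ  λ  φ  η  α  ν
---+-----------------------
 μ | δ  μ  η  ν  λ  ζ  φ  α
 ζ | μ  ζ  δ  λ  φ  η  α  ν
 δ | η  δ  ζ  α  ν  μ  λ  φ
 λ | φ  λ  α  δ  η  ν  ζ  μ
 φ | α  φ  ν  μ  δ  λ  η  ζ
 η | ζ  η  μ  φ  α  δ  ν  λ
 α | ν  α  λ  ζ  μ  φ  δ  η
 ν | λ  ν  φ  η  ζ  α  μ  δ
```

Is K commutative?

No

ν*λ = η but λ*ν = μ.
Since ν and λ do not commute, K is not abelian.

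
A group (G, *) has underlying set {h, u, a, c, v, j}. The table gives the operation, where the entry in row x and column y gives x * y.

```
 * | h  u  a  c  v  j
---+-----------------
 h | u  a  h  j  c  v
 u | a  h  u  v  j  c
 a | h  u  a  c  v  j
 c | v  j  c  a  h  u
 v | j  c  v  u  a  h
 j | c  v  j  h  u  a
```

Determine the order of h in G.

3

The identity element is a (its row matches the header).
h^1 = h
h^2 = h * h = u
h^3 = u * h = a
The first power of h equal to the identity is h^3, so ord(h) = 3.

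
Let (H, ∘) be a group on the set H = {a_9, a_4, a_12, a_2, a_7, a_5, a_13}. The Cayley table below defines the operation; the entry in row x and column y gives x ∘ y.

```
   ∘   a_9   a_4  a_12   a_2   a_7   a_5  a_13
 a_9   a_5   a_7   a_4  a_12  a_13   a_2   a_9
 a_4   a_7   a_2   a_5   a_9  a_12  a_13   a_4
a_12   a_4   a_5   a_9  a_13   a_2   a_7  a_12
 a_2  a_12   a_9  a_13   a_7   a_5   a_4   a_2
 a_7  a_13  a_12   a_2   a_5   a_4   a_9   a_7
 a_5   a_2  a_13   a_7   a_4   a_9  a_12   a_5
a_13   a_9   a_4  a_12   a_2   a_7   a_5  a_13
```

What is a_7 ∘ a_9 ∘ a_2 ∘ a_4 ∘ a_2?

a_7 ∘ a_9 = a_13
a_13 ∘ a_2 = a_2
a_2 ∘ a_4 = a_9
a_9 ∘ a_2 = a_12

a_12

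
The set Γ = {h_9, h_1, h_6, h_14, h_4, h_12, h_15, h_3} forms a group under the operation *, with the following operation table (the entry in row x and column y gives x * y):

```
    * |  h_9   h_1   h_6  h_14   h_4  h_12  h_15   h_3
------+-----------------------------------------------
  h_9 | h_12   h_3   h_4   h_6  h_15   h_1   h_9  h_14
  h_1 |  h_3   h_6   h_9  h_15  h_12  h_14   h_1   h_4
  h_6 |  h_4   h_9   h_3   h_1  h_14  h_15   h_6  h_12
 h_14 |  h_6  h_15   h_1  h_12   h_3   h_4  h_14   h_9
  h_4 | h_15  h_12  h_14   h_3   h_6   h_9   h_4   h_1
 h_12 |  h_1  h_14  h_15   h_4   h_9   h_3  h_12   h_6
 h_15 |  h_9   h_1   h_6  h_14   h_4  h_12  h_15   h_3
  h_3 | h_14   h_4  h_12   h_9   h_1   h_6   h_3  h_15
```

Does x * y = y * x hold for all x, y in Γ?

Check whether the table is symmetric across its main diagonal.
Every entry (row x, col y) equals the entry (row y, col x), so Γ is abelian.
(In fact Γ ≅ the cyclic group Z_8.)

Yes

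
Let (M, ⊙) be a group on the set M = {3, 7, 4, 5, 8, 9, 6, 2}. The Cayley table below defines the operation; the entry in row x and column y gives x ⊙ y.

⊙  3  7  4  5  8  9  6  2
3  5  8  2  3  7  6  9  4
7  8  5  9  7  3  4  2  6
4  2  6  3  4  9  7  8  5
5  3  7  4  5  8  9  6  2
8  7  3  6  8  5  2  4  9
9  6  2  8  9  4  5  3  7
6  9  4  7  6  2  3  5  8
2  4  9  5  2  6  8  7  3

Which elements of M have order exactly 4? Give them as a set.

{2, 4}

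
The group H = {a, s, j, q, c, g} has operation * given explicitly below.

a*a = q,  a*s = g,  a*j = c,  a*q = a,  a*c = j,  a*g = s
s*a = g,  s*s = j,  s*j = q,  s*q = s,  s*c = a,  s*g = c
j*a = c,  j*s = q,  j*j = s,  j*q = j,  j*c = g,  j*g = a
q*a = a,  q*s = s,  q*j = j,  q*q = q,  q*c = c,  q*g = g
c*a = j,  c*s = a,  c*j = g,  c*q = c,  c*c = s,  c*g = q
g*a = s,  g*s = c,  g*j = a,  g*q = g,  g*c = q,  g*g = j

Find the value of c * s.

a

Read row c, column s: c * s = a.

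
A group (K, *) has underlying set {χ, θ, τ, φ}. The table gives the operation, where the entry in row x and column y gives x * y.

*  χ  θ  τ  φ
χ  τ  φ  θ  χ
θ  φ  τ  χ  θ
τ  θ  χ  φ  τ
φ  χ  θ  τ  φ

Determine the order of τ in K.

The identity element is φ (its row matches the header).
τ^1 = τ
τ^2 = τ * τ = φ
The first power of τ equal to the identity is τ^2, so ord(τ) = 2.

2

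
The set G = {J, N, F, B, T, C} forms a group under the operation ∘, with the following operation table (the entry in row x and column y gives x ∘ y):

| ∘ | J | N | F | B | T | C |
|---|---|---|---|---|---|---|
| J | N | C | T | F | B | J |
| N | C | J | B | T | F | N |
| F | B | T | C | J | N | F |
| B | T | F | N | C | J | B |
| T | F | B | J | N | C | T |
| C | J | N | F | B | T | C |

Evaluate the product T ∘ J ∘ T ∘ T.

T ∘ J = F
F ∘ T = N
N ∘ T = F

F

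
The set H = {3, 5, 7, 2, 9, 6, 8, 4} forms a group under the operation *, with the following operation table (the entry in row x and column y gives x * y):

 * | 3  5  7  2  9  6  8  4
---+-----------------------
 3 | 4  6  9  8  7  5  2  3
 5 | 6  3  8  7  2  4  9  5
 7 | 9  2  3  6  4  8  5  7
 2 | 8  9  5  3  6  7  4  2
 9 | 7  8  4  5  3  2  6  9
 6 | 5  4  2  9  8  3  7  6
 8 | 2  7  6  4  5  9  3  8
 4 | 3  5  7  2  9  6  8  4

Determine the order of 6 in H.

4

The identity element is 4 (its row matches the header).
6^1 = 6
6^2 = 6 * 6 = 3
6^3 = 3 * 6 = 5
6^4 = 5 * 6 = 4
The first power of 6 equal to the identity is 6^4, so ord(6) = 4.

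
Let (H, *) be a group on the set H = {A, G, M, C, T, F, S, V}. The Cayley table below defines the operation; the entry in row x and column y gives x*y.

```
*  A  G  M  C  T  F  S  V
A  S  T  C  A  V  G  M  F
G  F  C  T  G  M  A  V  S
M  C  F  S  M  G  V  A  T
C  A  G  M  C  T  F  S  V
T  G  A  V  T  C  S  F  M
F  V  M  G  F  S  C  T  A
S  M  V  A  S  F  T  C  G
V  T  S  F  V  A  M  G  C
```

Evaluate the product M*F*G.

S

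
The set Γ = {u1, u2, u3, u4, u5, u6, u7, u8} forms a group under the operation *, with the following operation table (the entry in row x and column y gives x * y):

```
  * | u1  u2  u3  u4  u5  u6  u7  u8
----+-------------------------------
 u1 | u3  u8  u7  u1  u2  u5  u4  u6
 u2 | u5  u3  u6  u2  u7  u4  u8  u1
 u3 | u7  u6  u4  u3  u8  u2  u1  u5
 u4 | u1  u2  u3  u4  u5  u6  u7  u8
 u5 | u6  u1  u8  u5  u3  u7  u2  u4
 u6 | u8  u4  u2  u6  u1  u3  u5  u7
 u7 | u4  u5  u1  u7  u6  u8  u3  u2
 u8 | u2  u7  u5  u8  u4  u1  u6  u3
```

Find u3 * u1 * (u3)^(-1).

The identity is u4. In row u3, the entry u4 sits in column u3, so u3^(-1) = u3.
u3 * u1 = u7
u7 * u3 = u1

u1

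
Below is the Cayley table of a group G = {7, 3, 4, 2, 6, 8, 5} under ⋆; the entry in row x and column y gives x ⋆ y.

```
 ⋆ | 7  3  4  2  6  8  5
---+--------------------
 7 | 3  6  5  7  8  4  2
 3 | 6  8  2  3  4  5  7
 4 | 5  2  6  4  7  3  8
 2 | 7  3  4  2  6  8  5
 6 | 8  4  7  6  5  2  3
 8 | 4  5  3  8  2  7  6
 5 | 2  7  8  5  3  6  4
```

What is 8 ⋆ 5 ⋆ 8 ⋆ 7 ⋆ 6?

8

8 ⋆ 5 = 6
6 ⋆ 8 = 2
2 ⋆ 7 = 7
7 ⋆ 6 = 8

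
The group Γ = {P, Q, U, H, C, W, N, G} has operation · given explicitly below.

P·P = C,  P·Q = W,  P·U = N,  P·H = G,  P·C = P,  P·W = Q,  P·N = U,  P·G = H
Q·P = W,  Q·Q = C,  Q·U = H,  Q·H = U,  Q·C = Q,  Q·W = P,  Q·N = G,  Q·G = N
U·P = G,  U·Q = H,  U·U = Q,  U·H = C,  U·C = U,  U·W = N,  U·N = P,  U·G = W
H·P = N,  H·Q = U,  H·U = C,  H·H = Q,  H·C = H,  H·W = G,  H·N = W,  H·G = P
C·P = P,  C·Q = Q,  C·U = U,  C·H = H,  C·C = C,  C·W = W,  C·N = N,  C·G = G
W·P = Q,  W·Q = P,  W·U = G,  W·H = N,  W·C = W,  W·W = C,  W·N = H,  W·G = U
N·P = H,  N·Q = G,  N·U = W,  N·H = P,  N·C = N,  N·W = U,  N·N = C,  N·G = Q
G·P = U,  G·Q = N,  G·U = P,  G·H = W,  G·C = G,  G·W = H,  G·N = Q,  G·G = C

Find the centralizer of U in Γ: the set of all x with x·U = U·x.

Compare row U with column U entry by entry.
Q·U = H = U·Q, so Q commutes with U.
P·U = N but U·P = G, so P does not.
Collecting the elements that commute with U: C(U) = {C, H, Q, U}.

{C, H, Q, U}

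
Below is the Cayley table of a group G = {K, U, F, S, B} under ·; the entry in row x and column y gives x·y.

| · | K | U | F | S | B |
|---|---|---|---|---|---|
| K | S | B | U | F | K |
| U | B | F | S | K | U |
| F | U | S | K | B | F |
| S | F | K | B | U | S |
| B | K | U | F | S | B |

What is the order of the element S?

The identity element is B (its row matches the header).
S^1 = S
S^2 = S·S = U
S^3 = U·S = K
S^4 = K·S = F
S^5 = F·S = B
The first power of S equal to the identity is S^5, so ord(S) = 5.
(Structurally, G here is isomorphic to the cyclic group Z_5.)

5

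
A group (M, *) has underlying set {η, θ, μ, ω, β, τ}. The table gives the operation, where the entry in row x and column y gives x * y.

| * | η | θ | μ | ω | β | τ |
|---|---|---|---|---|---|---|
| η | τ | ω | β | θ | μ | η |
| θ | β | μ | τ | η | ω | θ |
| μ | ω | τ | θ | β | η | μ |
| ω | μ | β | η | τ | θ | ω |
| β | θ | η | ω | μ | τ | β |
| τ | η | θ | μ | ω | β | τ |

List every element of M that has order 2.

Identity is τ. Compute the order of each non-identity element by repeated multiplication:
  η: η → τ  (order 2)
  θ: θ → μ → τ  (order 3)
  μ: μ → θ → τ  (order 3)
  ω: ω → τ  (order 2)
  β: β → τ  (order 2)
Elements of order 2: {β, η, ω}.
(Structurally, M here is isomorphic to the symmetric group S_3.)

{β, η, ω}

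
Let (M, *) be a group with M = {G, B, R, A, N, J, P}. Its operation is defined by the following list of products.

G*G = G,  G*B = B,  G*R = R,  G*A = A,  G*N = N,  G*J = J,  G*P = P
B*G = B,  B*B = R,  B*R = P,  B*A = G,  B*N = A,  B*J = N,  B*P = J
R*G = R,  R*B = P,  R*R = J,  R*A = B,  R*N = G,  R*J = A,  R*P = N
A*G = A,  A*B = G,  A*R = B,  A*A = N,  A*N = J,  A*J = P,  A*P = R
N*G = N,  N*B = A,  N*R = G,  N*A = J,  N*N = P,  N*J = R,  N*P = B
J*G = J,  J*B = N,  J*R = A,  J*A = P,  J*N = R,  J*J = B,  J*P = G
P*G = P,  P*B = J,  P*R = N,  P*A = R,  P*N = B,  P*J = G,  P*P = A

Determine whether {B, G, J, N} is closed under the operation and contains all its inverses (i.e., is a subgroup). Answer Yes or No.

N * N = P, which is not in {B, G, J, N}.
The subset is not closed under *, so it is not a subgroup.
(Structurally, M here is isomorphic to the cyclic group Z_7.)

No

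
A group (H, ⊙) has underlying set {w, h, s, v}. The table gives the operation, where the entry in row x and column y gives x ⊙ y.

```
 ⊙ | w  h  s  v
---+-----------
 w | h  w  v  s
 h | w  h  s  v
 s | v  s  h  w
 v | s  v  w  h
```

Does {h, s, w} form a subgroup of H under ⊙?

w ⊙ s = v, which is not in {h, s, w}.
The subset is not closed under ⊙, so it is not a subgroup.
(Structurally, H here is isomorphic to the Klein four-group V_4.)

No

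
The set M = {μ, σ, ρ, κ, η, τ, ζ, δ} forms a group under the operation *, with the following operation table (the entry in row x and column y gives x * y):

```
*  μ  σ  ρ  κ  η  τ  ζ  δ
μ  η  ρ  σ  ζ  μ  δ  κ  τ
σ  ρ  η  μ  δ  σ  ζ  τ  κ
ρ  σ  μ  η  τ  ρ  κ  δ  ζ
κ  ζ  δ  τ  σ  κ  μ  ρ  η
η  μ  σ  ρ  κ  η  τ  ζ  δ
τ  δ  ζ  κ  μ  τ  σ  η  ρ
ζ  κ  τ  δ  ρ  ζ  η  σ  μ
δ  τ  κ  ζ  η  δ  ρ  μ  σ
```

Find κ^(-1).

First locate the identity: row η matches the header, so η is the identity.
Scan row κ for η: κ * δ = η. Hence κ^(-1) = δ.

δ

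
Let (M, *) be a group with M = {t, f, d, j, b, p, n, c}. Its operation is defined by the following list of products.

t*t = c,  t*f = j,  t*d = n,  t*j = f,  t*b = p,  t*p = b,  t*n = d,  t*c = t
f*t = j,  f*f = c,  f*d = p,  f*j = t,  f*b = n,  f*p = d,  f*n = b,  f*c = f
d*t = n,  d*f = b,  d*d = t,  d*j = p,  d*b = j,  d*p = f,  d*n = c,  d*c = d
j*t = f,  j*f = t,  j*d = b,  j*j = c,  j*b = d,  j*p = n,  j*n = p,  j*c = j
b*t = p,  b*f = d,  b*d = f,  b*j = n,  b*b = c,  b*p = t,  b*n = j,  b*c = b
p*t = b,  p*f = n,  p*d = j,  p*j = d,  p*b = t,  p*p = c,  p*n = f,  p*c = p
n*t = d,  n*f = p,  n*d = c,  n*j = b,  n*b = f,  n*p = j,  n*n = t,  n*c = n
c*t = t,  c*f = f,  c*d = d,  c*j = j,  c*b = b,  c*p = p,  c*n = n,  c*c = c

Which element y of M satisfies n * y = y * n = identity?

d

First locate the identity: row c matches the header, so c is the identity.
Scan row n for c: n * d = c. Hence n^(-1) = d.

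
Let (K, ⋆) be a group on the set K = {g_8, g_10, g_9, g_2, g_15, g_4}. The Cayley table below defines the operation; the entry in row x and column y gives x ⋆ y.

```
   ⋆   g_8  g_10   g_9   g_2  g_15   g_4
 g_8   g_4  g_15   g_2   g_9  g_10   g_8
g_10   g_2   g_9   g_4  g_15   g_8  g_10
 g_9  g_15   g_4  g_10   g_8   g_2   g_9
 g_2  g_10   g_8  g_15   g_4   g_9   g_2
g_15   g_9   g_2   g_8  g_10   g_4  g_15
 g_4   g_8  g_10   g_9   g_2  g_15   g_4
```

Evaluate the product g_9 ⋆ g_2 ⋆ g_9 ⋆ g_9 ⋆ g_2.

g_10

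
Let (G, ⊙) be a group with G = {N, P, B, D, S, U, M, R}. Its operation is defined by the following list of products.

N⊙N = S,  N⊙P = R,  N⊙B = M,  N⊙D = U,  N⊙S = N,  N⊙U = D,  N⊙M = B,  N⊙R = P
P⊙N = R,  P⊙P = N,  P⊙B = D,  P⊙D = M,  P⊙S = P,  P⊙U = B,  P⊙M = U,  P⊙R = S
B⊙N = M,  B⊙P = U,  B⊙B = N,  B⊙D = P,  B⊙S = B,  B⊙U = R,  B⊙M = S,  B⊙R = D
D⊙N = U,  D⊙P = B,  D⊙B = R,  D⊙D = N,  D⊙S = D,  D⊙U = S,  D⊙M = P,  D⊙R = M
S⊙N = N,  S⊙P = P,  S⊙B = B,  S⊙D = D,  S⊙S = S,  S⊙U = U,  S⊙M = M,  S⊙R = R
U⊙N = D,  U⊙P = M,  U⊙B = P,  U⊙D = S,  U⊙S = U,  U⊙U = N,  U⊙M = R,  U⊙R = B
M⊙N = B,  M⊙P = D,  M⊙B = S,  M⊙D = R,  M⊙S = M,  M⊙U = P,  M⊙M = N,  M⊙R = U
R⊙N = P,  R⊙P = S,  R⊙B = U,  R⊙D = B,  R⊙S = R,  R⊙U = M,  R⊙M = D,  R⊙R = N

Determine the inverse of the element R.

P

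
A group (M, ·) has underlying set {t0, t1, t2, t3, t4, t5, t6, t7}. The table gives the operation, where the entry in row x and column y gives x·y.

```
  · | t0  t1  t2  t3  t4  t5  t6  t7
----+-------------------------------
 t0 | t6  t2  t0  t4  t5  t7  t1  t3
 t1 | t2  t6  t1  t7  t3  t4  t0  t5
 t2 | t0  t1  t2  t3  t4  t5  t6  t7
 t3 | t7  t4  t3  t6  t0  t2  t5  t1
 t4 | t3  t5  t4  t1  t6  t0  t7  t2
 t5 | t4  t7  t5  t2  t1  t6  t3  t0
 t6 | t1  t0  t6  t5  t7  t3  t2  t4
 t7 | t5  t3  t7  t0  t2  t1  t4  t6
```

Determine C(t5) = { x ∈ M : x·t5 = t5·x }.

Compare row t5 with column t5 entry by entry.
t3·t5 = t2 = t5·t3, so t3 commutes with t5.
t4·t5 = t0 but t5·t4 = t1, so t4 does not.
Collecting the elements that commute with t5: C(t5) = {t2, t3, t5, t6}.

{t2, t3, t5, t6}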